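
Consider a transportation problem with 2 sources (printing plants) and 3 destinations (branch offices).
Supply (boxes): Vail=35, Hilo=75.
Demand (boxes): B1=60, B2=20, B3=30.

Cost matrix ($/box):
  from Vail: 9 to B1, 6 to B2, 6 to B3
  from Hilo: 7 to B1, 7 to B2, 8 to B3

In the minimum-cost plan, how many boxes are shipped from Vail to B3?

30

The minimum-cost plan:
  Vail→B2: 5 × $6 = $30
  Vail→B3: 30 × $6 = $180
  Hilo→B1: 60 × $7 = $420
  Hilo→B2: 15 × $7 = $105
Total cost = $735.
So Vail→B3 carries 30 boxes.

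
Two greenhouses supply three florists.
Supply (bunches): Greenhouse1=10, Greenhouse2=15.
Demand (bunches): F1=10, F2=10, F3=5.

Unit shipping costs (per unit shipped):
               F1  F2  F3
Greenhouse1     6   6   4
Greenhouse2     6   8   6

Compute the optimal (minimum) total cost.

150

A cheapest plan:
  Greenhouse1–F2: 10 bunches
  Greenhouse2–F1: 10 bunches
  Greenhouse2–F3: 5 bunches
Total cost = 150.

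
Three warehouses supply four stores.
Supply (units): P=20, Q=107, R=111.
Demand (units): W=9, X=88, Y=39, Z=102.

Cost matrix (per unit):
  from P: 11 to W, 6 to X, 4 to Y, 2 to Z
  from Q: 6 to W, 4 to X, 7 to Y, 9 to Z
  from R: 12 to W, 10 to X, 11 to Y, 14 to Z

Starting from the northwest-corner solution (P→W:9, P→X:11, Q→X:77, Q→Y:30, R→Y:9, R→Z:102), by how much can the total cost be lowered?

Current plan cost = 9·11 + 11·6 + 77·4 + 30·7 + 9·11 + 102·14 = 2210.
Optimal plan:
  P→Z: 20 × 2 = 40
  Q→W: 9 × 6 = 54
  Q→X: 88 × 4 = 352
  Q→Z: 10 × 9 = 90
  R→Y: 39 × 11 = 429
  R→Z: 72 × 14 = 1008
Optimal cost = 1973.
Saving = 2210 − 1973 = 237.

237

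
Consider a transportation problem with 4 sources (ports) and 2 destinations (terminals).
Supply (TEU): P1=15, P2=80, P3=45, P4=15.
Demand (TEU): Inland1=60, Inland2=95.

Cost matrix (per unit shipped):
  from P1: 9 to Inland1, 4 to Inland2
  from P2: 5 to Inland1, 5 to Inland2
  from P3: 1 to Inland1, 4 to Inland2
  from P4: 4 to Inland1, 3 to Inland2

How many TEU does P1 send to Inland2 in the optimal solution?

Solving gives:
  P1→Inland2: 15 × 4 = 60
  P2→Inland1: 15 × 5 = 75
  P2→Inland2: 65 × 5 = 325
  P3→Inland1: 45 × 1 = 45
  P4→Inland2: 15 × 3 = 45
Total cost = 550.
So P1→Inland2 carries 15 TEU.

15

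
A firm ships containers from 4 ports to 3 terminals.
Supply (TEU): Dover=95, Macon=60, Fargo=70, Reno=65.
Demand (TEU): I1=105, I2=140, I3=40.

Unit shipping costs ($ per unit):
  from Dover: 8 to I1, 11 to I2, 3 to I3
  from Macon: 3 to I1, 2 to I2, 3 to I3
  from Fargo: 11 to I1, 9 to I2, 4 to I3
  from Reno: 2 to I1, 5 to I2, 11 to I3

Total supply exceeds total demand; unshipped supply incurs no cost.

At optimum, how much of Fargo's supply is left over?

0

Minimum-cost shipments:
  Dover→I1: 40 × $8 = $320
  Dover→I2: 10 × $11 = $110
  Dover→I3: 40 × $3 = $120
  Macon→I2: 60 × $2 = $120
  Fargo→I2: 70 × $9 = $630
  Reno→I1: 65 × $2 = $130
Total cost = $1430.
Fargo ships 70 of its 70, leaving 0.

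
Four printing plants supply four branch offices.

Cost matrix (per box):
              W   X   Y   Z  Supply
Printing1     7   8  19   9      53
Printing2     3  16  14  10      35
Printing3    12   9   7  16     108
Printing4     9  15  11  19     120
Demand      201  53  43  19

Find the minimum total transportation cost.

One minimum-cost allocation:
  Printing1->W: 34 × 7 = 238
  Printing1->Z: 19 × 9 = 171
  Printing2->W: 35 × 3 = 105
  Printing3->W: 12 × 12 = 144
  Printing3->X: 53 × 9 = 477
  Printing3->Y: 43 × 7 = 301
  Printing4->W: 120 × 9 = 1080
Total = 238 + 171 + 105 + 144 + 477 + 301 + 1080 = 2516.
(Supply check: Printing1 ships 53; Printing2 ships 35; Printing3 ships 108; Printing4 ships 120.)

2516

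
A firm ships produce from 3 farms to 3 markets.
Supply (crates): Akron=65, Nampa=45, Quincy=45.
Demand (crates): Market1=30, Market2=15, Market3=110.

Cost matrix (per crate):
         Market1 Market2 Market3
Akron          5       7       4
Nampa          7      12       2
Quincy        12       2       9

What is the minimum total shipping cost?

An optimal shipping plan:
  Akron→Market1: 30 × 5 = 150
  Akron→Market3: 35 × 4 = 140
  Nampa→Market3: 45 × 2 = 90
  Quincy→Market2: 15 × 2 = 30
  Quincy→Market3: 30 × 9 = 270
Total = 150 + 140 + 90 + 30 + 270 = 680.
(Supply check: Akron ships 65; Nampa ships 45; Quincy ships 45.)

680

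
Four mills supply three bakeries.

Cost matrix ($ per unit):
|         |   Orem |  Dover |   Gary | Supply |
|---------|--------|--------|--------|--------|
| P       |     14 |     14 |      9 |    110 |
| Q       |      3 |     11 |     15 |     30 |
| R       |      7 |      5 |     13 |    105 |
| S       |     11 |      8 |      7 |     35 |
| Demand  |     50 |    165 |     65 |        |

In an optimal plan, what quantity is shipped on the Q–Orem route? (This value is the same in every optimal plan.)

30

Optimal shipments:
  P to Orem: 20 sacks
  P to Dover: 25 sacks
  P to Gary: 65 sacks
  Q to Orem: 30 sacks
  R to Dover: 105 sacks
  S to Dover: 35 sacks
Total cost = $2110.
So Q→Orem carries 30 sacks.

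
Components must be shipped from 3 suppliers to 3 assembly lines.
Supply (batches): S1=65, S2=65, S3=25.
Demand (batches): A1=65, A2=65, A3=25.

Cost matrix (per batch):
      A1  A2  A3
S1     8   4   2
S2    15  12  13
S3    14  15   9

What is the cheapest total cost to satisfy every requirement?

1460

One minimum-cost allocation:
  S1–A2: 40 × 4 = 160
  S1–A3: 25 × 2 = 50
  S2–A1: 40 × 15 = 600
  S2–A2: 25 × 12 = 300
  S3–A1: 25 × 14 = 350
Total = 160 + 50 + 600 + 300 + 350 = 1460.
(Supply check: S1 ships 65; S2 ships 65; S3 ships 25.)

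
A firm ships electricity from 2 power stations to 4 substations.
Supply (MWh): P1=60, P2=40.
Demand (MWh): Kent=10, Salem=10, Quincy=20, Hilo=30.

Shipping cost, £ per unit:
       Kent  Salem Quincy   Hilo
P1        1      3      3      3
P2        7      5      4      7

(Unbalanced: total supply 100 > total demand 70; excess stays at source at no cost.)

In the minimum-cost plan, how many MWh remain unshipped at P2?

Minimum-cost shipments:
  P1–Kent: 10 × £1 = £10
  P1–Salem: 10 × £3 = £30
  P1–Quincy: 10 × £3 = £30
  P1–Hilo: 30 × £3 = £90
  P2–Quincy: 10 × £4 = £40
Total cost = £200.
P2 ships 10 of its 40, leaving 30.

30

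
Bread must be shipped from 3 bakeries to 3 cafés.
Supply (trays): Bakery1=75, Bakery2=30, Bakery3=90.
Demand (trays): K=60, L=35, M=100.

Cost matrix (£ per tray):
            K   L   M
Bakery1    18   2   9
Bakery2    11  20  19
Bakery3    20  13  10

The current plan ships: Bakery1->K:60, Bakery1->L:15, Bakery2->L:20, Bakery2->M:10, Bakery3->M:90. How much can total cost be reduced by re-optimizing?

670

Current plan cost = 60·18 + 15·2 + 20·20 + 10·19 + 90·10 = £2600.
Optimal plan:
  Bakery1–K: 30 trays
  Bakery1–L: 35 trays
  Bakery1–M: 10 trays
  Bakery2–K: 30 trays
  Bakery3–M: 90 trays
Optimal cost = £1930.
Saving = 2600 − 1930 = £670.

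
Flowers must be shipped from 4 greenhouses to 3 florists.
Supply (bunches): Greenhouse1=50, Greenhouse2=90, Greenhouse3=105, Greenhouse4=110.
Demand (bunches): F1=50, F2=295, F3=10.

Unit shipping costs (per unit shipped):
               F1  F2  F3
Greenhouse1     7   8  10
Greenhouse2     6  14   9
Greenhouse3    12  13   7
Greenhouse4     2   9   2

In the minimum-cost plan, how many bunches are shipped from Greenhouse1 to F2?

50

Optimal shipments:
  Greenhouse1 to F2: 50 × 8 = 400
  Greenhouse2 to F1: 50 × 6 = 300
  Greenhouse2 to F2: 40 × 14 = 560
  Greenhouse3 to F2: 105 × 13 = 1365
  Greenhouse4 to F2: 100 × 9 = 900
  Greenhouse4 to F3: 10 × 2 = 20
Total cost = 3545.
So Greenhouse1→F2 carries 50 bunches.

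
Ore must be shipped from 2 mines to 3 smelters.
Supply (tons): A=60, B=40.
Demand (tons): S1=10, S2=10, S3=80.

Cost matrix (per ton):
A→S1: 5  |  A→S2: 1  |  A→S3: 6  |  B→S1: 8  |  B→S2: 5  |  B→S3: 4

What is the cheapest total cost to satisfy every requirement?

One minimum-cost allocation:
  A to S1: 10 tons
  A to S2: 10 tons
  A to S3: 40 tons
  B to S3: 40 tons
Total cost = 460.

460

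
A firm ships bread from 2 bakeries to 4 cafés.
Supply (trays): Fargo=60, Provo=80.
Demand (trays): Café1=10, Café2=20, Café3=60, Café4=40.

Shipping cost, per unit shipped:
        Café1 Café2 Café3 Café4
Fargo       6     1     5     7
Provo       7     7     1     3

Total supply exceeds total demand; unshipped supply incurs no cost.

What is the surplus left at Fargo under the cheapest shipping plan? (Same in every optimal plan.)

Minimum-cost shipments:
  Fargo->Café1: 10 × 6 = 60
  Fargo->Café2: 20 × 1 = 20
  Fargo->Café3: 20 × 5 = 100
  Provo->Café3: 40 × 1 = 40
  Provo->Café4: 40 × 3 = 120
Total cost = 340.
Fargo ships 50 of its 60, leaving 10.

10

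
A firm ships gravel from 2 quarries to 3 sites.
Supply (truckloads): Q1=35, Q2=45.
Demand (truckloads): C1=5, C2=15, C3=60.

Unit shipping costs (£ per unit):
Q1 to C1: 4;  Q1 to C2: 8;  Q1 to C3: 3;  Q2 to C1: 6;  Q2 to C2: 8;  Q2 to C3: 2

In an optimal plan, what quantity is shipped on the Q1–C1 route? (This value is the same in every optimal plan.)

5

Solving gives:
  Q1→C1: 5 × £4 = £20
  Q1→C2: 15 × £8 = £120
  Q1→C3: 15 × £3 = £45
  Q2→C3: 45 × £2 = £90
Total cost = £275.
So Q1→C1 carries 5 truckloads.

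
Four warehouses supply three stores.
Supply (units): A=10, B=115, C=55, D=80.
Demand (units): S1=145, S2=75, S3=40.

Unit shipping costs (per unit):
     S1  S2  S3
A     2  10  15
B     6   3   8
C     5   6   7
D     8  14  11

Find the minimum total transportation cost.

One minimum-cost allocation:
  A->S1: 10 × 2 = 20
  B->S2: 75 × 3 = 225
  B->S3: 40 × 8 = 320
  C->S1: 55 × 5 = 275
  D->S1: 80 × 8 = 640
Total = 20 + 225 + 320 + 275 + 640 = 1480.

1480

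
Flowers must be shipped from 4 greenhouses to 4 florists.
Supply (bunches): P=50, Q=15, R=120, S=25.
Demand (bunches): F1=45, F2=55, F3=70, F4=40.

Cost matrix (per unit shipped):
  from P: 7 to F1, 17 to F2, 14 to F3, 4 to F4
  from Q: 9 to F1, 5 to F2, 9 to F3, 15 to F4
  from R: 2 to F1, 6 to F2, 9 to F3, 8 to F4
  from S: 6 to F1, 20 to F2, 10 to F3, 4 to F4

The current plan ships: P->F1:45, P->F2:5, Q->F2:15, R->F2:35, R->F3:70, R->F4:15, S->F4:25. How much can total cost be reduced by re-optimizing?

265

Current plan cost = 45·7 + 5·17 + 15·5 + 35·6 + 70·9 + 15·8 + 25·4 = 1535.
Optimal plan:
  P to F1: 10 × 7 = 70
  P to F4: 40 × 4 = 160
  Q to F2: 15 × 5 = 75
  R to F1: 35 × 2 = 70
  R to F2: 40 × 6 = 240
  R to F3: 45 × 9 = 405
  S to F3: 25 × 10 = 250
Optimal cost = 1270.
Saving = 1535 − 1270 = 265.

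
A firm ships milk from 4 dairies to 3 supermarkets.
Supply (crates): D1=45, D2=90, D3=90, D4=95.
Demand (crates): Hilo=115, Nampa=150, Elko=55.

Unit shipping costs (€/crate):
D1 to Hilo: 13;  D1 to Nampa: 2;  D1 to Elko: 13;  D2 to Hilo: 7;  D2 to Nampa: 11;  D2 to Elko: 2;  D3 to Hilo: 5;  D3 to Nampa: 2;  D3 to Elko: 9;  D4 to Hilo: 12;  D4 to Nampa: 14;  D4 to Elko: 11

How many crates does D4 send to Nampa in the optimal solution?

15

Optimal shipments:
  D1–Nampa: 45 × €2 = €90
  D2–Hilo: 35 × €7 = €245
  D2–Elko: 55 × €2 = €110
  D3–Nampa: 90 × €2 = €180
  D4–Hilo: 80 × €12 = €960
  D4–Nampa: 15 × €14 = €210
Total cost = €1795.
So D4→Nampa carries 15 crates.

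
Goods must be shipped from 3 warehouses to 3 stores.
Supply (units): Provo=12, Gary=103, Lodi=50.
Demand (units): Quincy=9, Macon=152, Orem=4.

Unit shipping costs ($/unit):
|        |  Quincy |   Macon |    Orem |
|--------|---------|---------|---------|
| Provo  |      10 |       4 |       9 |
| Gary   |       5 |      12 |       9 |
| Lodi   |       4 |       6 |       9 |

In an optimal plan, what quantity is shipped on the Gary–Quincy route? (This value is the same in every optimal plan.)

Optimal shipments:
  Provo->Macon: 12 × $4 = $48
  Gary->Quincy: 9 × $5 = $45
  Gary->Macon: 90 × $12 = $1080
  Gary->Orem: 4 × $9 = $36
  Lodi->Macon: 50 × $6 = $300
Total cost = $1509.
So Gary→Quincy carries 9 units.

9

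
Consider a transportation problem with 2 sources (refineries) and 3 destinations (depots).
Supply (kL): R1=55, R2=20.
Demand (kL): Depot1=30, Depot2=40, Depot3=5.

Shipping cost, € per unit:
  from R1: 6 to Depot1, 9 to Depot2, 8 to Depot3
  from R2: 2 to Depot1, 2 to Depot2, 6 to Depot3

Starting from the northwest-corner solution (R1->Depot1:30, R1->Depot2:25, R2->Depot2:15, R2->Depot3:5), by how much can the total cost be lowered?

25

Current plan cost = 30·6 + 25·9 + 15·2 + 5·6 = €465.
Optimal plan:
  R1–Depot1: 30 × €6 = €180
  R1–Depot2: 20 × €9 = €180
  R1–Depot3: 5 × €8 = €40
  R2–Depot2: 20 × €2 = €40
Optimal cost = €440.
Saving = 465 − 440 = €25.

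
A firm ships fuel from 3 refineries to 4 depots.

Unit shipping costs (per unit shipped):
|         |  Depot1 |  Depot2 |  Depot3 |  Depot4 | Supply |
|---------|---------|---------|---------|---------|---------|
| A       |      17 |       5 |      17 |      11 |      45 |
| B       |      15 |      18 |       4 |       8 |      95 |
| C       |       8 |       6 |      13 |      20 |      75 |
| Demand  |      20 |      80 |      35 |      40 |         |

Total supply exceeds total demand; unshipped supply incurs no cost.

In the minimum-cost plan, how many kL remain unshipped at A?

0

Minimum-cost shipments:
  A->Depot2: 45 × 5 = 225
  B->Depot3: 35 × 4 = 140
  B->Depot4: 40 × 8 = 320
  C->Depot1: 20 × 8 = 160
  C->Depot2: 35 × 6 = 210
Total cost = 1055.
A ships 45 of its 45, leaving 0.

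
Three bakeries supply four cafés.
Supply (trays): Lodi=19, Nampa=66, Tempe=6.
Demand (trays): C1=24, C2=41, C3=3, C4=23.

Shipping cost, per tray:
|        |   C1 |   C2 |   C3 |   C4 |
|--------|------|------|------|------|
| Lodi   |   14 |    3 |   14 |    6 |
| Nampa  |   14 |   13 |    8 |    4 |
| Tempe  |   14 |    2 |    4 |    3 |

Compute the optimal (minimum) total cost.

729

An optimal shipping plan:
  Lodi–C2: 19 trays
  Nampa–C1: 24 trays
  Nampa–C2: 16 trays
  Nampa–C3: 3 trays
  Nampa–C4: 23 trays
  Tempe–C2: 6 trays
Total cost = 729.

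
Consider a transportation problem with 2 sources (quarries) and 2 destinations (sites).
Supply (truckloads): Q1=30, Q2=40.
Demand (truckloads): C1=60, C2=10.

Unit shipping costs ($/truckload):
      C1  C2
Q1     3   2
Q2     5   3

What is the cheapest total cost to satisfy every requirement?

One minimum-cost allocation:
  Q1–C1: 30 × $3 = $90
  Q2–C1: 30 × $5 = $150
  Q2–C2: 10 × $3 = $30
Total = 90 + 150 + 30 = $270.

270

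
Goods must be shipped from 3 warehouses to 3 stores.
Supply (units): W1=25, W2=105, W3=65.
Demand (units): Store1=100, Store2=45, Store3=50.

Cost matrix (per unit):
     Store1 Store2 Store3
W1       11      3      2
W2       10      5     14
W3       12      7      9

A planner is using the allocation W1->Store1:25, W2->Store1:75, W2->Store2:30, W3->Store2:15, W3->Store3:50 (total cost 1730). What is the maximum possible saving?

150

Current plan cost = 25·11 + 75·10 + 30·5 + 15·7 + 50·9 = 1730.
Optimal plan:
  W1->Store3: 25 × 2 = 50
  W2->Store1: 60 × 10 = 600
  W2->Store2: 45 × 5 = 225
  W3->Store1: 40 × 12 = 480
  W3->Store3: 25 × 9 = 225
Optimal cost = 1580.
Saving = 1730 − 1580 = 150.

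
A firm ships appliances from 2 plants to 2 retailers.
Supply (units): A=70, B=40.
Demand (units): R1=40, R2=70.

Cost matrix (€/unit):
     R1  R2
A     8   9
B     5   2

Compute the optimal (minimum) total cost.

670

An optimal shipping plan:
  A→R1: 40 units
  A→R2: 30 units
  B→R2: 40 units
Total cost = €670.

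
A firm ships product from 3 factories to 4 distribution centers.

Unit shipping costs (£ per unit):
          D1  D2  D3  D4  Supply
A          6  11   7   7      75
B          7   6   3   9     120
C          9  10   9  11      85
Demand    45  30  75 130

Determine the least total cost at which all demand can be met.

1910

Optimal allocation:
  A→D4: 75 pallets
  B→D2: 30 pallets
  B→D3: 75 pallets
  B→D4: 15 pallets
  C→D1: 45 pallets
  C→D4: 40 pallets
Total cost = £1910.
(Supply check: A ships 75; B ships 120; C ships 85.)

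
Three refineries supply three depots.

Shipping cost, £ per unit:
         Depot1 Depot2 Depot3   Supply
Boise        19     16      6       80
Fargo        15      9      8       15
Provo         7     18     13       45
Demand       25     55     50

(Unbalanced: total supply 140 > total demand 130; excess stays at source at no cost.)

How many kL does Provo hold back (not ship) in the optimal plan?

Minimum-cost shipments:
  Boise->Depot2: 30 kL
  Boise->Depot3: 50 kL
  Fargo->Depot2: 15 kL
  Provo->Depot1: 25 kL
  Provo->Depot2: 10 kL
Total cost = £1270.
Provo ships 35 of its 45, leaving 10.

10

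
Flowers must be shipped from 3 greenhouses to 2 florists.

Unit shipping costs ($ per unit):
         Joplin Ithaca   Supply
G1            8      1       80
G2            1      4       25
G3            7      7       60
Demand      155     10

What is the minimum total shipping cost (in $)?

One minimum-cost allocation:
  G1 to Joplin: 70 × $8 = $560
  G1 to Ithaca: 10 × $1 = $10
  G2 to Joplin: 25 × $1 = $25
  G3 to Joplin: 60 × $7 = $420
Total = 560 + 10 + 25 + 420 = $1015.

1015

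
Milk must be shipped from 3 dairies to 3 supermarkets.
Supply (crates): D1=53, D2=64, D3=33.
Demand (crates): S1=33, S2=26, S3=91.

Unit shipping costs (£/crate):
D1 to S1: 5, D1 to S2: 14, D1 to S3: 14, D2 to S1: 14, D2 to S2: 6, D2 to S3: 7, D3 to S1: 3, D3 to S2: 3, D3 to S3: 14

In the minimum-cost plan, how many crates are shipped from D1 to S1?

Solving gives:
  D1->S1: 26 × £5 = £130
  D1->S3: 27 × £14 = £378
  D2->S3: 64 × £7 = £448
  D3->S1: 7 × £3 = £21
  D3->S2: 26 × £3 = £78
Total cost = £1055.
So D1→S1 carries 26 crates.

26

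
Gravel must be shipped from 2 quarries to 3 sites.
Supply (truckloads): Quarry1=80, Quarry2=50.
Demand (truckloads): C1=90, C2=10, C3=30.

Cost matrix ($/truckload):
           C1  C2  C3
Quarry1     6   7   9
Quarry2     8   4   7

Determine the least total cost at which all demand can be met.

Optimal allocation:
  Quarry1→C1: 80 × $6 = $480
  Quarry2→C1: 10 × $8 = $80
  Quarry2→C2: 10 × $4 = $40
  Quarry2→C3: 30 × $7 = $210
Total = 480 + 80 + 40 + 210 = $810.
(Supply check: Quarry1 ships 80; Quarry2 ships 50.)

810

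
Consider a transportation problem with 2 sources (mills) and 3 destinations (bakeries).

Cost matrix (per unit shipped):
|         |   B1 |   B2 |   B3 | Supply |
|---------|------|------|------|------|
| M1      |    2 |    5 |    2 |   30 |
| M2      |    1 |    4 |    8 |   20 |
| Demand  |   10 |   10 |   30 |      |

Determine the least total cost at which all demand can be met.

Optimal allocation:
  M1–B3: 30 × 2 = 60
  M2–B1: 10 × 1 = 10
  M2–B2: 10 × 4 = 40
Total = 60 + 10 + 40 = 110.

110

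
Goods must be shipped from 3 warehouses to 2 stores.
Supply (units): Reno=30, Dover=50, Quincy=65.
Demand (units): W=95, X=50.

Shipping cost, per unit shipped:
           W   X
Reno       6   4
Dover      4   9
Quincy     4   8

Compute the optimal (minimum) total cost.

660

One minimum-cost allocation:
  Reno–X: 30 units
  Dover–W: 50 units
  Quincy–W: 45 units
  Quincy–X: 20 units
Total cost = 660.
(Supply check: Reno ships 30; Dover ships 50; Quincy ships 65.)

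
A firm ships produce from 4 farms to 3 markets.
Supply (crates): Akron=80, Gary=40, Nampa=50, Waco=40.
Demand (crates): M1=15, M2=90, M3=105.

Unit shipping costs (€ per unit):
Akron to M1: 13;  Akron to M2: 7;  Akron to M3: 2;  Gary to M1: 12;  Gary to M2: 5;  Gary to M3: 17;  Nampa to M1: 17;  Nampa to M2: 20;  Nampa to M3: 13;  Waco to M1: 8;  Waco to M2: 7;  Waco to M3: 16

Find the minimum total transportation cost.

An optimal shipping plan:
  Akron->M2: 10 × €7 = €70
  Akron->M3: 70 × €2 = €140
  Gary->M2: 40 × €5 = €200
  Nampa->M1: 15 × €17 = €255
  Nampa->M3: 35 × €13 = €455
  Waco->M2: 40 × €7 = €280
Total = 70 + 140 + 200 + 255 + 455 + 280 = €1400.
(Supply check: Akron ships 80; Gary ships 40; Nampa ships 50; Waco ships 40.)

1400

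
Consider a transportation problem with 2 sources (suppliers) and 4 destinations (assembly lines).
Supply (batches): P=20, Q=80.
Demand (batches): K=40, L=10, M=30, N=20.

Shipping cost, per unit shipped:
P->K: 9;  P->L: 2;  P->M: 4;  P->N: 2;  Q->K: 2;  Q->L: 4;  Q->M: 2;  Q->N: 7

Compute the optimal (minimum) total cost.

An optimal shipping plan:
  P–N: 20 × 2 = 40
  Q–K: 40 × 2 = 80
  Q–L: 10 × 4 = 40
  Q–M: 30 × 2 = 60
Total = 40 + 80 + 40 + 60 = 220.
(Supply check: P ships 20; Q ships 80.)

220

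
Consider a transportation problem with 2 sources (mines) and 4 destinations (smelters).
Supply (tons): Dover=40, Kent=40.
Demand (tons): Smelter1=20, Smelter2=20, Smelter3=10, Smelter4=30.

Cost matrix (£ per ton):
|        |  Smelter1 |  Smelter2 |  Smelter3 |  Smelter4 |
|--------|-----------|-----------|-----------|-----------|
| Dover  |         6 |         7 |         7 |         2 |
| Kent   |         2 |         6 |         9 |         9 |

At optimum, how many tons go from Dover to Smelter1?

0

The minimum-cost plan:
  Dover to Smelter3: 10 tons
  Dover to Smelter4: 30 tons
  Kent to Smelter1: 20 tons
  Kent to Smelter2: 20 tons
Total cost = £290.
The route Dover→Smelter1 is not used.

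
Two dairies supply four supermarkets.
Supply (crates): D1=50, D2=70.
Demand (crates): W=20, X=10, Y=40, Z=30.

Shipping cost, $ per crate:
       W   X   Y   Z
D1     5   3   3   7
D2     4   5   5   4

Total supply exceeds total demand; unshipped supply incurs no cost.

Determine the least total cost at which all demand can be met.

350

Optimal allocation:
  D1–X: 10 × $3 = $30
  D1–Y: 40 × $3 = $120
  D2–W: 20 × $4 = $80
  D2–Z: 30 × $4 = $120
Total = 30 + 120 + 80 + 120 = $350.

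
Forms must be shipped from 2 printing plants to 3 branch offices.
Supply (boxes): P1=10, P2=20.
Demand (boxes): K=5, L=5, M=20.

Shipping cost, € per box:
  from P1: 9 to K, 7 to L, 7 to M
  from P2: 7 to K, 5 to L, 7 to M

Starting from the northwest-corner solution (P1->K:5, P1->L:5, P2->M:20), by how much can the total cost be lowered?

20

Current plan cost = 5·9 + 5·7 + 20·7 = €220.
Optimal plan:
  P1–M: 10 boxes
  P2–K: 5 boxes
  P2–L: 5 boxes
  P2–M: 10 boxes
Optimal cost = €200.
Saving = 220 − 200 = €20.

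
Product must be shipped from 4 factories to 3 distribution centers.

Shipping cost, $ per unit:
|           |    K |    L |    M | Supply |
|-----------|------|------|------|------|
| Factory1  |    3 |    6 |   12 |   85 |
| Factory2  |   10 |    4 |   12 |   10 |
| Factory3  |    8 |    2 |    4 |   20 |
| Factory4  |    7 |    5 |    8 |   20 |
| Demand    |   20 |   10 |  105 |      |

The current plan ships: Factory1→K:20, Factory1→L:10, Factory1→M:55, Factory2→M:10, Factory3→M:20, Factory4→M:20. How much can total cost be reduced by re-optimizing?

20

Current plan cost = 20·3 + 10·6 + 55·12 + 10·12 + 20·4 + 20·8 = $1140.
Optimal plan:
  Factory1->K: 20 × $3 = $60
  Factory1->M: 65 × $12 = $780
  Factory2->L: 10 × $4 = $40
  Factory3->M: 20 × $4 = $80
  Factory4->M: 20 × $8 = $160
Optimal cost = $1120.
Saving = 1140 − 1120 = $20.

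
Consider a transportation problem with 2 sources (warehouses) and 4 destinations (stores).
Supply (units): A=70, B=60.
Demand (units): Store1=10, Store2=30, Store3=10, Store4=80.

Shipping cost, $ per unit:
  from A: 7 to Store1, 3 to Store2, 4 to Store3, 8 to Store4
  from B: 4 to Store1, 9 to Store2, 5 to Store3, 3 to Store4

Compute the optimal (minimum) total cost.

One minimum-cost allocation:
  A–Store1: 10 × $7 = $70
  A–Store2: 30 × $3 = $90
  A–Store3: 10 × $4 = $40
  A–Store4: 20 × $8 = $160
  B–Store4: 60 × $3 = $180
Total = 70 + 90 + 40 + 160 + 180 = $540.
(Supply check: A ships 70; B ships 60.)

540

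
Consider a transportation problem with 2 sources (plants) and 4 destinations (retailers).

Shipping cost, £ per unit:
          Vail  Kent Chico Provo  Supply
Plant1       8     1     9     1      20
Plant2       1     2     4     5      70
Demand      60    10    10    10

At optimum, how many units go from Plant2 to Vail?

Solving gives:
  Plant1->Kent: 10 × £1 = £10
  Plant1->Provo: 10 × £1 = £10
  Plant2->Vail: 60 × £1 = £60
  Plant2->Chico: 10 × £4 = £40
Total cost = £120.
So Plant2→Vail carries 60 units.

60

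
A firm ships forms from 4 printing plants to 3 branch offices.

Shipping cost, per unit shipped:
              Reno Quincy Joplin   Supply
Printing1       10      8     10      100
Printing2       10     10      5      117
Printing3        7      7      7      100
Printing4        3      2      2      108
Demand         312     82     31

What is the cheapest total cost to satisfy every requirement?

Optimal allocation:
  Printing1->Reno: 18 × 10 = 180
  Printing1->Quincy: 82 × 8 = 656
  Printing2->Reno: 86 × 10 = 860
  Printing2->Joplin: 31 × 5 = 155
  Printing3->Reno: 100 × 7 = 700
  Printing4->Reno: 108 × 3 = 324
Total = 180 + 656 + 860 + 155 + 700 + 324 = 2875.

2875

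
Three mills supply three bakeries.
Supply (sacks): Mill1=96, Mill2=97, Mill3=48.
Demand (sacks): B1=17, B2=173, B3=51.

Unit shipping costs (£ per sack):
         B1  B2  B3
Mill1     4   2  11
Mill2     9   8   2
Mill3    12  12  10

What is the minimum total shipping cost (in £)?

A cheapest plan:
  Mill1 to B2: 96 × £2 = £192
  Mill2 to B2: 46 × £8 = £368
  Mill2 to B3: 51 × £2 = £102
  Mill3 to B1: 17 × £12 = £204
  Mill3 to B2: 31 × £12 = £372
Total = 192 + 368 + 102 + 204 + 372 = £1238.
(Supply check: Mill1 ships 96; Mill2 ships 97; Mill3 ships 48.)

1238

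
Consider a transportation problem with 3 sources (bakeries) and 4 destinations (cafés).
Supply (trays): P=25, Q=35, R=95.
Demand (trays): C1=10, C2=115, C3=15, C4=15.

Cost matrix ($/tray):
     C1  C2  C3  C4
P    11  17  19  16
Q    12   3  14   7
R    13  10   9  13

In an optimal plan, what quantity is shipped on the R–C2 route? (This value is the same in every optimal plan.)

80

The minimum-cost plan:
  P->C1: 10 × $11 = $110
  P->C4: 15 × $16 = $240
  Q->C2: 35 × $3 = $105
  R->C2: 80 × $10 = $800
  R->C3: 15 × $9 = $135
Total cost = $1390.
So R→C2 carries 80 trays.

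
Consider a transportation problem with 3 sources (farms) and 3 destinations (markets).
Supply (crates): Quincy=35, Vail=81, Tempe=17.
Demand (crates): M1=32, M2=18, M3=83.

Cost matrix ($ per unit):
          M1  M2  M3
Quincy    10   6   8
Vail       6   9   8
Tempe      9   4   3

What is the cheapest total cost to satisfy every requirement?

An optimal shipping plan:
  Quincy–M2: 18 × $6 = $108
  Quincy–M3: 17 × $8 = $136
  Vail–M1: 32 × $6 = $192
  Vail–M3: 49 × $8 = $392
  Tempe–M3: 17 × $3 = $51
Total = 108 + 136 + 192 + 392 + 51 = $879.

879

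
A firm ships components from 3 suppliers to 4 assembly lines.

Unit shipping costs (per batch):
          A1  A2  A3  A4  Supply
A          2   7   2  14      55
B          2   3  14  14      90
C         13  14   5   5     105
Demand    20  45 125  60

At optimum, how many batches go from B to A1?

20

The minimum-cost plan:
  A–A3: 55 × 2 = 110
  B–A1: 20 × 2 = 40
  B–A2: 45 × 3 = 135
  B–A4: 25 × 14 = 350
  C–A3: 70 × 5 = 350
  C–A4: 35 × 5 = 175
Total cost = 1160.
So B→A1 carries 20 batches.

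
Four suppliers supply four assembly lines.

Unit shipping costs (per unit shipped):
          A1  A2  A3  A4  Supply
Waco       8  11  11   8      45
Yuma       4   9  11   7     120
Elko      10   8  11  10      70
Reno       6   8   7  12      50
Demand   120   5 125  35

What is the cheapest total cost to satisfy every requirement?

1975

One minimum-cost allocation:
  Waco–A3: 10 × 11 = 110
  Waco–A4: 35 × 8 = 280
  Yuma–A1: 120 × 4 = 480
  Elko–A2: 5 × 8 = 40
  Elko–A3: 65 × 11 = 715
  Reno–A3: 50 × 7 = 350
Total = 110 + 280 + 480 + 40 + 715 + 350 = 1975.
(Supply check: Waco ships 45; Yuma ships 120; Elko ships 70; Reno ships 50.)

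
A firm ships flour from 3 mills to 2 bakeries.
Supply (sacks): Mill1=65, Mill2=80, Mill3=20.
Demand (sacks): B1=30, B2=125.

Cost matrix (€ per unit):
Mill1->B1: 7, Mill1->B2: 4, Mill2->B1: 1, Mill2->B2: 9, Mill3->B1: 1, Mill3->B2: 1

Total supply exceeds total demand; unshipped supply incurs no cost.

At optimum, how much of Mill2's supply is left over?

10

An optimal plan:
  Mill1 to B2: 65 × €4 = €260
  Mill2 to B1: 30 × €1 = €30
  Mill2 to B2: 40 × €9 = €360
  Mill3 to B2: 20 × €1 = €20
Total cost = €670.
Mill2 ships 70 of its 80, leaving 10.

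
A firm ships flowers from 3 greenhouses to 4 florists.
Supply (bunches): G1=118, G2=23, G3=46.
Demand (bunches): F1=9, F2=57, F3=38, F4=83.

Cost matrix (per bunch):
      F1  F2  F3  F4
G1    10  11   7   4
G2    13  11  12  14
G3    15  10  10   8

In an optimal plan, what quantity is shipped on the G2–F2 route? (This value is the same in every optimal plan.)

The minimum-cost plan:
  G1→F3: 35 × 7 = 245
  G1→F4: 83 × 4 = 332
  G2→F1: 9 × 13 = 117
  G2→F2: 14 × 11 = 154
  G3→F2: 43 × 10 = 430
  G3→F3: 3 × 10 = 30
Total cost = 1308.
So G2→F2 carries 14 bunches.

14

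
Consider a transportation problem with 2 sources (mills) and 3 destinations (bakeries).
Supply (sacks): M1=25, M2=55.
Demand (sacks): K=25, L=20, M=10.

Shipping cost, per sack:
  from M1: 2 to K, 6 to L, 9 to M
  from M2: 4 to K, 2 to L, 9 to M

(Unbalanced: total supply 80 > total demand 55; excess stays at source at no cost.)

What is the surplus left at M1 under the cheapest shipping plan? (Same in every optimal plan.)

Minimum-cost shipments:
  M1–K: 25 × 2 = 50
  M2–L: 20 × 2 = 40
  M2–M: 10 × 9 = 90
Total cost = 180.
M1 ships 25 of its 25, leaving 0.

0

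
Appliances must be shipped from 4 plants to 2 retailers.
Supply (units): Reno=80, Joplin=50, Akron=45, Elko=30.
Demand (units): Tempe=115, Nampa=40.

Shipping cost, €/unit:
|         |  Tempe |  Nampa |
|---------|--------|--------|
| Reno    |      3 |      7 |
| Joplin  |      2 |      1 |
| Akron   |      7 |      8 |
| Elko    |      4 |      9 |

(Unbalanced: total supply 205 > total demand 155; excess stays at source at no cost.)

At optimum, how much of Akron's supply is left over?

Minimum-cost shipments:
  Reno–Tempe: 80 × €3 = €240
  Joplin–Tempe: 10 × €2 = €20
  Joplin–Nampa: 40 × €1 = €40
  Elko–Tempe: 25 × €4 = €100
Total cost = €400.
Akron ships 0 of its 45, leaving 45.

45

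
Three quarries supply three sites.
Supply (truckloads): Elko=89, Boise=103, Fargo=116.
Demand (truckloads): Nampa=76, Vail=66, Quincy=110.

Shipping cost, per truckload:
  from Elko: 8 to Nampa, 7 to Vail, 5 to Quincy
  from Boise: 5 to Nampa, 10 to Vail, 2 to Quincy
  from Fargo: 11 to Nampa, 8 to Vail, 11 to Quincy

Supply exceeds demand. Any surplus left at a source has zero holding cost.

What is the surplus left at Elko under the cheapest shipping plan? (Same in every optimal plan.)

0

An optimal plan:
  Elko to Vail: 6 × 7 = 42
  Elko to Quincy: 83 × 5 = 415
  Boise to Nampa: 76 × 5 = 380
  Boise to Quincy: 27 × 2 = 54
  Fargo to Vail: 60 × 8 = 480
Total cost = 1371.
Elko ships 89 of its 89, leaving 0.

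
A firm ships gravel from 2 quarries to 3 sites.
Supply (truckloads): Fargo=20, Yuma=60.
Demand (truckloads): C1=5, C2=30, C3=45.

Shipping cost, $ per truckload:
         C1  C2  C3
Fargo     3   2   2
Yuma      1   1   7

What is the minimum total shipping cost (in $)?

250

An optimal shipping plan:
  Fargo→C3: 20 × $2 = $40
  Yuma→C1: 5 × $1 = $5
  Yuma→C2: 30 × $1 = $30
  Yuma→C3: 25 × $7 = $175
Total = 40 + 5 + 30 + 175 = $250.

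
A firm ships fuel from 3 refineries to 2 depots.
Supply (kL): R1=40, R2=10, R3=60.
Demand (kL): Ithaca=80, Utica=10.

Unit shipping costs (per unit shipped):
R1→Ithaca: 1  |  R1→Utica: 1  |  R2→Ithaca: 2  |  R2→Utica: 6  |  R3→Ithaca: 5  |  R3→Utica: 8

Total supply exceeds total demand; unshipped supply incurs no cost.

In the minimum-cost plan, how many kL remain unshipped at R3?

An optimal plan:
  R1→Ithaca: 30 × 1 = 30
  R1→Utica: 10 × 1 = 10
  R2→Ithaca: 10 × 2 = 20
  R3→Ithaca: 40 × 5 = 200
Total cost = 260.
R3 ships 40 of its 60, leaving 20.

20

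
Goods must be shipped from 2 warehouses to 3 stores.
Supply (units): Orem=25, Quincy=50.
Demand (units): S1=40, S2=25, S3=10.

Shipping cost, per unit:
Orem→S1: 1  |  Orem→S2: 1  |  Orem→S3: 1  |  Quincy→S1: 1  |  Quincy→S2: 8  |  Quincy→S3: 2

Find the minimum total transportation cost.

85

Optimal allocation:
  Orem–S2: 25 × 1 = 25
  Quincy–S1: 40 × 1 = 40
  Quincy–S3: 10 × 2 = 20
Total = 25 + 40 + 20 = 85.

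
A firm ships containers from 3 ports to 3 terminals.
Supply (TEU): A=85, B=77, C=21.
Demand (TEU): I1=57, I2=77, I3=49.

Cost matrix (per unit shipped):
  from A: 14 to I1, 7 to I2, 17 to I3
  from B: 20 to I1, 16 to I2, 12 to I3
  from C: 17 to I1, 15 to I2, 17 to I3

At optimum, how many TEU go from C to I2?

The minimum-cost plan:
  A to I1: 8 × 14 = 112
  A to I2: 77 × 7 = 539
  B to I1: 28 × 20 = 560
  B to I3: 49 × 12 = 588
  C to I1: 21 × 17 = 357
Total cost = 2156.
The route C→I2 is not used.

0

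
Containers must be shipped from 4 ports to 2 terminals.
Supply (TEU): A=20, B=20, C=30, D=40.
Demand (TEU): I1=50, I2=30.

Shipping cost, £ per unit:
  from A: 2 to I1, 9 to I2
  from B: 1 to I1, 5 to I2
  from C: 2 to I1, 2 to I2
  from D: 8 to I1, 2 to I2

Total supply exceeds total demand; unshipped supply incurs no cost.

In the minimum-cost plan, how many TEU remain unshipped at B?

0

Minimum-cost shipments:
  B→I1: 20 TEU
  C→I1: 30 TEU
  D→I2: 30 TEU
Total cost = £140.
B ships 20 of its 20, leaving 0.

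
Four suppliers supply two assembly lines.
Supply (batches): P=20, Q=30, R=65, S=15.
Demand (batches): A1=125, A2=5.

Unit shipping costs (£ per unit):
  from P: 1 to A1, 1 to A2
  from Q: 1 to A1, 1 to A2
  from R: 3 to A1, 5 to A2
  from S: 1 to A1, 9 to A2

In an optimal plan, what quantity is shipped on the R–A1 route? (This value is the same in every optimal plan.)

65

Optimal shipments:
  P→A1: 15 × £1 = £15
  P→A2: 5 × £1 = £5
  Q→A1: 30 × £1 = £30
  R→A1: 65 × £3 = £195
  S→A1: 15 × £1 = £15
Total cost = £260.
So R→A1 carries 65 batches.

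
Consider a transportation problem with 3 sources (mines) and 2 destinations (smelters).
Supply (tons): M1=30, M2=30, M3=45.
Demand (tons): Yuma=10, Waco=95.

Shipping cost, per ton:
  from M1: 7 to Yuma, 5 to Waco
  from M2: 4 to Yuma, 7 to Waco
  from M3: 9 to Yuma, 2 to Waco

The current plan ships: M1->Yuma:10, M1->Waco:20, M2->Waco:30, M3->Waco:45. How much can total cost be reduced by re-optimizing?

50

Current plan cost = 10·7 + 20·5 + 30·7 + 45·2 = 470.
Optimal plan:
  M1->Waco: 30 × 5 = 150
  M2->Yuma: 10 × 4 = 40
  M2->Waco: 20 × 7 = 140
  M3->Waco: 45 × 2 = 90
Optimal cost = 420.
Saving = 470 − 420 = 50.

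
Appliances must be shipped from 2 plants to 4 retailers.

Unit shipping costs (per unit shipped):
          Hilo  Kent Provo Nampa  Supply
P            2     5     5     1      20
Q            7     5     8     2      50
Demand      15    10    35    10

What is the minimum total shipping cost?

365

Optimal allocation:
  P→Hilo: 15 × 2 = 30
  P→Provo: 5 × 5 = 25
  Q→Kent: 10 × 5 = 50
  Q→Provo: 30 × 8 = 240
  Q→Nampa: 10 × 2 = 20
Total = 30 + 25 + 50 + 240 + 20 = 365.
(Supply check: P ships 20; Q ships 50.)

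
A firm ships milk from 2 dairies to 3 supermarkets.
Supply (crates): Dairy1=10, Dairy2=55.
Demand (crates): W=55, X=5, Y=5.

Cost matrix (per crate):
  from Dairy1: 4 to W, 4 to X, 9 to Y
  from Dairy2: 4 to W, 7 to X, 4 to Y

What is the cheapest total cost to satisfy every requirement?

260

A cheapest plan:
  Dairy1–W: 5 × 4 = 20
  Dairy1–X: 5 × 4 = 20
  Dairy2–W: 50 × 4 = 200
  Dairy2–Y: 5 × 4 = 20
Total = 20 + 20 + 200 + 20 = 260.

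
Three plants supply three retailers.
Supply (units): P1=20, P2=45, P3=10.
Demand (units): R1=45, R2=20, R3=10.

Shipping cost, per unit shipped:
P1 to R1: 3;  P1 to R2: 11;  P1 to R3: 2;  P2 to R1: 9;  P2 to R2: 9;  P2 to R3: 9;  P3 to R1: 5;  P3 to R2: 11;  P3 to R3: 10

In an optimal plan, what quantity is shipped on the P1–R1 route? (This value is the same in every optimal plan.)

10

The minimum-cost plan:
  P1–R1: 10 × 3 = 30
  P1–R3: 10 × 2 = 20
  P2–R1: 25 × 9 = 225
  P2–R2: 20 × 9 = 180
  P3–R1: 10 × 5 = 50
Total cost = 505.
So P1→R1 carries 10 units.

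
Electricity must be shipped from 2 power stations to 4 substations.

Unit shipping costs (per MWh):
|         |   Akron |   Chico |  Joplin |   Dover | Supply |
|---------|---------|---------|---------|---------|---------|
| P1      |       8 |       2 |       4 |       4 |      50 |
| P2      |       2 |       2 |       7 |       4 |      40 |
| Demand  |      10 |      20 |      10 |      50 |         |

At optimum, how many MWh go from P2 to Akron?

10

Solving gives:
  P1 to Chico: 20 × 2 = 40
  P1 to Joplin: 10 × 4 = 40
  P1 to Dover: 20 × 4 = 80
  P2 to Akron: 10 × 2 = 20
  P2 to Dover: 30 × 4 = 120
Total cost = 300.
So P2→Akron carries 10 MWh.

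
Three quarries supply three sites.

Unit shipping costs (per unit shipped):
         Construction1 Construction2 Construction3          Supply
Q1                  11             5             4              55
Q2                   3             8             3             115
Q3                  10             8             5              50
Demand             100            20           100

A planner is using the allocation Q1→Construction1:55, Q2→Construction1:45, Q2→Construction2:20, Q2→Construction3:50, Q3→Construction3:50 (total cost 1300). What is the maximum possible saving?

465

Current plan cost = 55·11 + 45·3 + 20·8 + 50·3 + 50·5 = 1300.
Optimal plan:
  Q1 to Construction2: 20 × 5 = 100
  Q1 to Construction3: 35 × 4 = 140
  Q2 to Construction1: 100 × 3 = 300
  Q2 to Construction3: 15 × 3 = 45
  Q3 to Construction3: 50 × 5 = 250
Optimal cost = 835.
Saving = 1300 − 835 = 465.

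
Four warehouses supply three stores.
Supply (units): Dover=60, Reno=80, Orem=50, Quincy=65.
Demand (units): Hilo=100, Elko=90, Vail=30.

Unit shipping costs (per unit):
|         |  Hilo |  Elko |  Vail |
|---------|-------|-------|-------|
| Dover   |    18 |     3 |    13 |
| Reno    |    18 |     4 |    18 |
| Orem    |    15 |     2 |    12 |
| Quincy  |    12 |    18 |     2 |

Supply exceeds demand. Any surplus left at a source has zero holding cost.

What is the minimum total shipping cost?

1800

An optimal shipping plan:
  Dover→Elko: 60 × 3 = 180
  Reno→Hilo: 15 × 18 = 270
  Reno→Elko: 30 × 4 = 120
  Orem→Hilo: 50 × 15 = 750
  Quincy→Hilo: 35 × 12 = 420
  Quincy→Vail: 30 × 2 = 60
Total = 180 + 270 + 120 + 750 + 420 + 60 = 1800.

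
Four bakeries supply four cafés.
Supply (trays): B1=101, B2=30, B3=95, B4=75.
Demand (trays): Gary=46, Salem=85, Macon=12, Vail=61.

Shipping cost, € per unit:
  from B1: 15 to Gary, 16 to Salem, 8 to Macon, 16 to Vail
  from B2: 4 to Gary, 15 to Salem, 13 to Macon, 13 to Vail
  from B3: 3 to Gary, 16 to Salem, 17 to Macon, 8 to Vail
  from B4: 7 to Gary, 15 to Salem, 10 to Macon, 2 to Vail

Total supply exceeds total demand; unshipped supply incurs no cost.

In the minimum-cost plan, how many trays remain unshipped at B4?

An optimal plan:
  B1→Salem: 41 trays
  B1→Macon: 12 trays
  B2→Salem: 30 trays
  B3→Gary: 46 trays
  B4→Salem: 14 trays
  B4→Vail: 61 trays
Total cost = €1672.
B4 ships 75 of its 75, leaving 0.

0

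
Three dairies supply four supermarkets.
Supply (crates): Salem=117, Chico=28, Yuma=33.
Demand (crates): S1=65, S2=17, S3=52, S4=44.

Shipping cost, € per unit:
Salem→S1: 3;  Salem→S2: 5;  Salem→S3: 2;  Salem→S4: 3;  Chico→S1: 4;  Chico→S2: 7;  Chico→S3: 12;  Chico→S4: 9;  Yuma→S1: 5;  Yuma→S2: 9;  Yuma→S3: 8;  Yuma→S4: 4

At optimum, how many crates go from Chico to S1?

28

The minimum-cost plan:
  Salem to S1: 37 crates
  Salem to S2: 17 crates
  Salem to S3: 52 crates
  Salem to S4: 11 crates
  Chico to S1: 28 crates
  Yuma to S4: 33 crates
Total cost = €577.
So Chico→S1 carries 28 crates.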